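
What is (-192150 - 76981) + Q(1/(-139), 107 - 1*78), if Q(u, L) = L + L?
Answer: -269073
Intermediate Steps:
Q(u, L) = 2*L
(-192150 - 76981) + Q(1/(-139), 107 - 1*78) = (-192150 - 76981) + 2*(107 - 1*78) = -269131 + 2*(107 - 78) = -269131 + 2*29 = -269131 + 58 = -269073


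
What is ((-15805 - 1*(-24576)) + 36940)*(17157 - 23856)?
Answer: -306217989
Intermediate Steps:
((-15805 - 1*(-24576)) + 36940)*(17157 - 23856) = ((-15805 + 24576) + 36940)*(-6699) = (8771 + 36940)*(-6699) = 45711*(-6699) = -306217989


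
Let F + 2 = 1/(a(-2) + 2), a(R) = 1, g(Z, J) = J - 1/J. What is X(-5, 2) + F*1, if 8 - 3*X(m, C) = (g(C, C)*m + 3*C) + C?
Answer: 5/6 ≈ 0.83333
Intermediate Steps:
X(m, C) = 8/3 - 4*C/3 - m*(C - 1/C)/3 (X(m, C) = 8/3 - (((C - 1/C)*m + 3*C) + C)/3 = 8/3 - ((m*(C - 1/C) + 3*C) + C)/3 = 8/3 - ((3*C + m*(C - 1/C)) + C)/3 = 8/3 - (4*C + m*(C - 1/C))/3 = 8/3 + (-4*C/3 - m*(C - 1/C)/3) = 8/3 - 4*C/3 - m*(C - 1/C)/3)
F = -5/3 (F = -2 + 1/(1 + 2) = -2 + 1/3 = -5/3 ≈ -1.6667)
X(-5, 2) + F*1 = (1/3)*(-1*(-5)*(-1 + 2**2) + 4*2*(2 - 1*2))/2 - 5/3*1 = (1/3)*(1/2)*(-1*(-5)*(-1 + 4) + 4*2*(2 - 2)) - 5/3 = (1/3)*(1/2)*(-1*(-5)*3 + 4*2*0) - 5/3 = (1/3)*(1/2)*(15 + 0) - 5/3 = (1/3)*(1/2)*15 - 5/3 = 5/2 - 5/3 = 5/6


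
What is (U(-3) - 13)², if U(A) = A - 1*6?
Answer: 484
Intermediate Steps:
U(A) = -6 + A (U(A) = A - 6 = -6 + A)
(U(-3) - 13)² = ((-6 - 3) - 13)² = (-9 - 13)² = (-22)² = 484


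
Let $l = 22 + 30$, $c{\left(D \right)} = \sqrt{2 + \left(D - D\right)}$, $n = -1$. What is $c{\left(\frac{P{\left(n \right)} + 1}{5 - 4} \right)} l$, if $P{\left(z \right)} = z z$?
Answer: $52 \sqrt{2} \approx 73.539$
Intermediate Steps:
$P{\left(z \right)} = z^{2}$
$c{\left(D \right)} = \sqrt{2}$ ($c{\left(D \right)} = \sqrt{2 + 0} = \sqrt{2}$)
$l = 52$
$c{\left(\frac{P{\left(n \right)} + 1}{5 - 4} \right)} l = \sqrt{2} \cdot 52 = 52 \sqrt{2}$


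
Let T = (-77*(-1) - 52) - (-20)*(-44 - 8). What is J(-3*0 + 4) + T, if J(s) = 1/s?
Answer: -4059/4 ≈ -1014.8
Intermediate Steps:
T = -1015 (T = (77 - 52) - (-20)*(-52) = 25 - 1*1040 = 25 - 1040 = -1015)
J(-3*0 + 4) + T = 1/(-3*0 + 4) - 1015 = 1/(0 + 4) - 1015 = 1/4 - 1015 = ¼ - 1015 = -4059/4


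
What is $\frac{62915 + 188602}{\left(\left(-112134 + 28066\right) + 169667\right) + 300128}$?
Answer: $\frac{251517}{385727} \approx 0.65206$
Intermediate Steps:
$\frac{62915 + 188602}{\left(\left(-112134 + 28066\right) + 169667\right) + 300128} = \frac{251517}{\left(-84068 + 169667\right) + 300128} = \frac{251517}{85599 + 300128} = \frac{251517}{385727}$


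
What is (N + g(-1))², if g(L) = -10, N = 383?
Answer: 139129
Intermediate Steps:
(N + g(-1))² = (383 - 10)² = 373² = 139129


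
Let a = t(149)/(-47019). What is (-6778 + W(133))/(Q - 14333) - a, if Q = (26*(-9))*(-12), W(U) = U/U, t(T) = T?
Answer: 320364988/541893975 ≈ 0.59120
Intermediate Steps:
W(U) = 1
Q = 2808 (Q = -234*(-12) = 2808)
a = -149/47019 (a = 149/(-47019) = 149*(-1/47019) = -149/47019 ≈ -0.0031689)
(-6778 + W(133))/(Q - 14333) - a = (-6778 + 1)/(2808 - 14333) - 1*(-149/47019) = -6777/(-11525) + 149/47019 = -6777*(-1/11525) + 149/47019 = 6777/11525 + 149/47019 = 320364988/541893975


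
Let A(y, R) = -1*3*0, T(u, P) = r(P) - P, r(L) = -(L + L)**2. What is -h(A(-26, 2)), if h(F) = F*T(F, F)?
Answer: 0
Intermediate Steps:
r(L) = -4*L**2 (r(L) = -(2*L)**2 = -4*L**2)
T(u, P) = -P - 4*P**2 (T(u, P) = -4*P**2 - P = -P - 4*P**2)
A(y, R) = 0 (A(y, R) = -3*0 = 0)
h(F) = F**2*(-1 - 4*F) (h(F) = F*(F*(-1 - 4*F)) = F**2*(-1 - 4*F))
-h(A(-26, 2)) = -(-1)*0**2*(1 + 4*0) = -(-1)*0*(1 + 0) = -(-1)*0 = -1*0 = 0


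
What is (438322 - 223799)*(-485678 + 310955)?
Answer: -37482102129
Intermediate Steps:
(438322 - 223799)*(-485678 + 310955) = 214523*(-174723) = -37482102129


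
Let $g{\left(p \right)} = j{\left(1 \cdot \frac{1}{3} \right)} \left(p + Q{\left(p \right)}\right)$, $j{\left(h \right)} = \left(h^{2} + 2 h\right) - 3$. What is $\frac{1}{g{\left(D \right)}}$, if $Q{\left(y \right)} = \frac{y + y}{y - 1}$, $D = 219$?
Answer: $- \frac{327}{160600} \approx -0.0020361$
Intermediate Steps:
$j{\left(h \right)} = -3 + h^{2} + 2 h$
$Q{\left(y \right)} = \frac{2 y}{-1 + y}$
$g{\left(p \right)} = - \frac{20 p}{9} - \frac{40 p}{9 \left(-1 + p\right)}$ ($g{\left(p \right)} = \left(-3 + \left(1 \cdot \frac{1}{3}\right)^{2} + 2 \cdot 1 \cdot \frac{1}{3}\right) \left(p + \frac{2 p}{-1 + p}\right) = \left(-3 + \left(\frac{1}{3}\right)^{2} + 2 \cdot \frac{1}{3}\right) \left(p + \frac{2 p}{-1 + p}\right) = \left(-3 + \frac{1}{9} + \frac{2}{3}\right) \left(p + \frac{2 p}{-1 + p}\right) = - \frac{20 \left(p + \frac{2 p}{-1 + p}\right)}{9} = - \frac{20 p}{9} - \frac{40 p}{9 \left(-1 + p\right)}$)
$\frac{1}{g{\left(D \right)}} = \frac{1}{\frac{20}{9} \cdot 219 \frac{1}{-1 + 219} \left(-1 - 219\right)} = \frac{1}{\frac{20}{9} \cdot 219 \cdot \frac{1}{218} \left(-1 - 219\right)} = \frac{1}{\frac{20}{9} \cdot 219 \cdot \frac{1}{218} \left(-220\right)} = \frac{1}{- \frac{160600}{327}} = - \frac{327}{160600}$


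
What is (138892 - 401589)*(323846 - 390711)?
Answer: 17565234905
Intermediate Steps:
(138892 - 401589)*(323846 - 390711) = -262697*(-66865) = 17565234905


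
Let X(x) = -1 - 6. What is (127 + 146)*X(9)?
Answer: -1911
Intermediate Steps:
X(x) = -7
(127 + 146)*X(9) = (127 + 146)*(-7) = 273*(-7) = -1911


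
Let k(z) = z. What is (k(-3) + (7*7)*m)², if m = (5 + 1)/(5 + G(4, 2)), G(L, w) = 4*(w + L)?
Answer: 42849/841 ≈ 50.950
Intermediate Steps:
G(L, w) = 4*L + 4*w (G(L, w) = 4*(L + w) = 4*L + 4*w)
m = 6/29 (m = (5 + 1)/(5 + (4*4 + 4*2)) = 6/(5 + (16 + 8)) = 6/(5 + 24) = 6/29 ≈ 0.20690)
(k(-3) + (7*7)*m)² = (-3 + (7*7)*(6/29))² = (-3 + 49*(6/29))² = (-3 + 294/29)² = (207/29)² = 42849/841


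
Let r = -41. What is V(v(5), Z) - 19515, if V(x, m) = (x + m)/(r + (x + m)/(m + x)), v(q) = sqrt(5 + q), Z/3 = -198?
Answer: -390003/20 - sqrt(10)/40 ≈ -19500.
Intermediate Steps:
Z = -594 (Z = 3*(-198) = -594)
V(x, m) = -m/40 - x/40 (V(x, m) = (x + m)/(-41 + (x + m)/(m + x)) = (m + x)/(-41 + (m + x)/(m + x)) = (m + x)/(-41 + 1) = (m + x)/(-40) = (m + x)*(-1/40) = -m/40 - x/40)
V(v(5), Z) - 19515 = (-1/40*(-594) - sqrt(5 + 5)/40) - 19515 = (297/20 - sqrt(10)/40) - 19515 = -390003/20 - sqrt(10)/40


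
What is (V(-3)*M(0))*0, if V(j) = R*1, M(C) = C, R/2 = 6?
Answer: 0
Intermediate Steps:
R = 12 (R = 2*6 = 12)
V(j) = 12 (V(j) = 12*1 = 12)
(V(-3)*M(0))*0 = (12*0)*0 = 0*0 = 0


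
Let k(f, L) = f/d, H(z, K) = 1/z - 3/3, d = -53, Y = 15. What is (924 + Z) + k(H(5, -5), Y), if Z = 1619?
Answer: 673899/265 ≈ 2543.0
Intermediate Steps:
H(z, K) = -1 + 1/z (H(z, K) = 1/z - 3*⅓ = 1/z - 1 = -1 + 1/z)
k(f, L) = -f/53 (k(f, L) = f/(-53) = f*(-1/53) = -f/53)
(924 + Z) + k(H(5, -5), Y) = (924 + 1619) - (1 - 1*5)/(53*5) = 2543 - (1 - 5)/265 = 2543 - (-4)/265 = 2543 - 1/53*(-⅘) = 2543 + 4/265 = 673899/265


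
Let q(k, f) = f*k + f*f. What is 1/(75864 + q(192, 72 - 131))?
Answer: 1/68017 ≈ 1.4702e-5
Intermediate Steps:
q(k, f) = f**2 + f*k (q(k, f) = f*k + f**2 = f**2 + f*k)
1/(75864 + q(192, 72 - 131)) = 1/(75864 + (72 - 131)*((72 - 131) + 192)) = 1/(75864 - 59*(-59 + 192)) = 1/(75864 - 59*133) = 1/(75864 - 7847) = 1/68017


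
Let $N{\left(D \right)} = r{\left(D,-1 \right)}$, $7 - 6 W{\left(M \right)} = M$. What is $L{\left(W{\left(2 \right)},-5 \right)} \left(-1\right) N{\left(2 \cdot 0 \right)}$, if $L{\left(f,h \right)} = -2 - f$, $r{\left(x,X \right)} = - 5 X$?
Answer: $\frac{85}{6} \approx 14.167$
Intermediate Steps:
$W{\left(M \right)} = \frac{7}{6} - \frac{M}{6}$
$N{\left(D \right)} = 5$ ($N{\left(D \right)} = \left(-5\right) \left(-1\right) = 5$)
$L{\left(W{\left(2 \right)},-5 \right)} \left(-1\right) N{\left(2 \cdot 0 \right)} = \left(-2 - \left(\frac{7}{6} - \frac{1}{3}\right)\right) \left(-1\right) 5 = \left(-2 - \frac{5}{6}\right) \left(-1\right) 5 = \left(- \frac{17}{6}\right) \left(-1\right) 5 = \frac{17}{6} \cdot 5 = \frac{85}{6}$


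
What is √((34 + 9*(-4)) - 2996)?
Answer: I*√2998 ≈ 54.754*I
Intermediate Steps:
√((34 + 9*(-4)) - 2996) = √((34 - 36) - 2996) = √(-2 - 2996) = √(-2998) = I*√2998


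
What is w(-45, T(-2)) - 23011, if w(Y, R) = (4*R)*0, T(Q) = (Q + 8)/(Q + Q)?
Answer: -23011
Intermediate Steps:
T(Q) = (8 + Q)/(2*Q) (T(Q) = (8 + Q)/((2*Q)) = (8 + Q)*(1/(2*Q)) = (8 + Q)/(2*Q))
w(Y, R) = 0
w(-45, T(-2)) - 23011 = 0 - 23011 = -23011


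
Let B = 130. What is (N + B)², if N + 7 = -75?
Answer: 2304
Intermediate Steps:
N = -82 (N = -7 - 75 = -82)
(N + B)² = (-82 + 130)² = 48² = 2304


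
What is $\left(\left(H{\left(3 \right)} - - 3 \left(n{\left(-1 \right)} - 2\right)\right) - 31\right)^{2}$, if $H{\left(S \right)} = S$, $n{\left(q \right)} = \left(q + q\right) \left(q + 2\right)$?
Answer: $1600$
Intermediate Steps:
$n{\left(q \right)} = 2 q \left(2 + q\right)$
$\left(\left(H{\left(3 \right)} - - 3 \left(n{\left(-1 \right)} - 2\right)\right) - 31\right)^{2} = \left(\left(3 - - 3 \left(2 \left(-1\right) \left(2 - 1\right) - 2\right)\right) - 31\right)^{2} = \left(\left(3 - - 3 \left(2 \left(-1\right) 1 - 2\right)\right) - 31\right)^{2} = \left(\left(3 - - 3 \left(-2 - 2\right)\right) - 31\right)^{2} = \left(\left(3 - \left(-3\right) \left(-4\right)\right) - 31\right)^{2} = \left(\left(3 - 12\right) - 31\right)^{2} = \left(-9 - 31\right)^{2} = \left(-40\right)^{2} = 1600$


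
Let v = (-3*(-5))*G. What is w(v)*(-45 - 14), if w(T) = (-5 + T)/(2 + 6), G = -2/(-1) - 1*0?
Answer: -1475/8 ≈ -184.38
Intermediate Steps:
G = 2 (G = -2*(-1) + 0 = 2 + 0 = 2)
v = 30 (v = -3*(-5)*2 = 15*2 = 30)
w(T) = -5/8 + T/8 (w(T) = (-5 + T)/8 = (-5 + T)*(⅛) = -5/8 + T/8)
w(v)*(-45 - 14) = (-5/8 + (⅛)*30)*(-45 - 14) = (-5/8 + 15/4)*(-59) = (25/8)*(-59) = -1475/8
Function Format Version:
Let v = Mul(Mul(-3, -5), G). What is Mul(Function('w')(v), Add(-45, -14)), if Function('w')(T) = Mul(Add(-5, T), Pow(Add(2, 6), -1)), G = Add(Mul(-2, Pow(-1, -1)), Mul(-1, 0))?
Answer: Rational(-1475, 8) ≈ -184.38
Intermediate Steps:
G = 2 (G = Add(Mul(-2, -1), 0) = Add(2, 0) = 2)
v = 30 (v = Mul(Mul(-3, -5), 2) = Mul(15, 2) = 30)
Function('w')(T) = Add(Rational(-5, 8), Mul(Rational(1, 8), T)) (Function('w')(T) = Mul(Add(-5, T), Pow(8, -1)) = Mul(Add(-5, T), Rational(1, 8)) = Add(Rational(-5, 8), Mul(Rational(1, 8), T)))
Mul(Function('w')(v), Add(-45, -14)) = Mul(Add(Rational(-5, 8), Mul(Rational(1, 8), 30)), Add(-45, -14)) = Mul(Add(Rational(-5, 8), Rational(15, 4)), -59) = Mul(Rational(25, 8), -59) = Rational(-1475, 8)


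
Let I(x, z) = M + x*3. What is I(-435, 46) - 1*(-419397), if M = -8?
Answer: 418084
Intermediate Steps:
I(x, z) = -8 + 3*x (I(x, z) = -8 + x*3 = -8 + 3*x)
I(-435, 46) - 1*(-419397) = (-8 + 3*(-435)) - 1*(-419397) = (-8 - 1305) + 419397 = -1313 + 419397 = 418084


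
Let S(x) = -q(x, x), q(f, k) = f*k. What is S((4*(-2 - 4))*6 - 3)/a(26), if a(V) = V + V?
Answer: -21609/52 ≈ -415.56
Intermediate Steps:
a(V) = 2*V
S(x) = -x**2 (S(x) = -x*x = -x**2)
S((4*(-2 - 4))*6 - 3)/a(26) = (-((4*(-2 - 4))*6 - 3)**2)/((2*26)) = -((4*(-6))*6 - 3)**2/52 = -(-24*6 - 3)**2*(1/52) = -(-144 - 3)**2*(1/52) = -1*(-147)**2*(1/52) = -1*21609*(1/52) = -21609*1/52 = -21609/52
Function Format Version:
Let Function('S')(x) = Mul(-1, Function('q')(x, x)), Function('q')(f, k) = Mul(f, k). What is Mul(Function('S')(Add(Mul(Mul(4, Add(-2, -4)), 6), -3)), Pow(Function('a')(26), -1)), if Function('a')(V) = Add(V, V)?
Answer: Rational(-21609, 52) ≈ -415.56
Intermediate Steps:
Function('a')(V) = Mul(2, V)
Function('S')(x) = Mul(-1, Pow(x, 2)) (Function('S')(x) = Mul(-1, Mul(x, x)) = Mul(-1, Pow(x, 2)))
Mul(Function('S')(Add(Mul(Mul(4, Add(-2, -4)), 6), -3)), Pow(Function('a')(26), -1)) = Mul(Mul(-1, Pow(Add(Mul(Mul(4, Add(-2, -4)), 6), -3), 2)), Pow(Mul(2, 26), -1)) = Mul(Mul(-1, Pow(Add(Mul(Mul(4, -6), 6), -3), 2)), Pow(52, -1)) = Mul(Mul(-1, Pow(Add(Mul(-24, 6), -3), 2)), Rational(1, 52)) = Mul(Mul(-1, Pow(Add(-144, -3), 2)), Rational(1, 52)) = Mul(Mul(-1, Pow(-147, 2)), Rational(1, 52)) = Mul(Mul(-1, 21609), Rational(1, 52)) = Mul(-21609, Rational(1, 52)) = Rational(-21609, 52)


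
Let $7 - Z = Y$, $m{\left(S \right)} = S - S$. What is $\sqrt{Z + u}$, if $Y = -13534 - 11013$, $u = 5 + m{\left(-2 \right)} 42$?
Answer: $\sqrt{24559} \approx 156.71$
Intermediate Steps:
$m{\left(S \right)} = 0$
$u = 5$ ($u = 5 + 0 \cdot 42 = 5 + 0 = 5$)
$Y = -24547$ ($Y = -13534 - 11013 = -24547$)
$Z = 24554$ ($Z = 7 - -24547 = 7 + 24547 = 24554$)
$\sqrt{Z + u} = \sqrt{24554 + 5} = \sqrt{24559}$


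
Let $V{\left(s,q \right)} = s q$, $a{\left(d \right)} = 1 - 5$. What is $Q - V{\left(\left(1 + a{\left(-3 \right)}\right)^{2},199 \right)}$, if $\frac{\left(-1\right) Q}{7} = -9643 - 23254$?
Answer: $228488$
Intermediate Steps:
$Q = 230279$ ($Q = - 7 \left(-9643 - 23254\right) = \left(-7\right) \left(-32897\right) = 230279$)
$a{\left(d \right)} = -4$
$V{\left(s,q \right)} = q s$
$Q - V{\left(\left(1 + a{\left(-3 \right)}\right)^{2},199 \right)} = 230279 - 199 \left(1 - 4\right)^{2} = 230279 - 199 \left(-3\right)^{2} = 230279 - 199 \cdot 9 = 230279 - 1791 = 228488$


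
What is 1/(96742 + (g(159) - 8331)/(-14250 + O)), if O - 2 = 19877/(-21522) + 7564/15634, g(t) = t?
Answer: 2397121511857/231903704136707422 ≈ 1.0337e-5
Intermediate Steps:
O = 262492643/168237474 (O = 2 + (19877/(-21522) + 7564/15634) = 2 + (19877*(-1/21522) + 7564*(1/15634)) = 2 + (-19877/21522 + 3782/7817) = 2 - 73982305/168237474 = 262492643/168237474 ≈ 1.5603)
1/(96742 + (g(159) - 8331)/(-14250 + O)) = 1/(96742 + (159 - 8331)/(-14250 + 262492643/168237474)) = 1/(96742 - 8172/(-2397121511857/168237474)) = 1/(96742 - 8172*(-168237474/2397121511857)) = 1/(96742 + 1374836637528/2397121511857) = 1/(231903704136707422/2397121511857) = 2397121511857/231903704136707422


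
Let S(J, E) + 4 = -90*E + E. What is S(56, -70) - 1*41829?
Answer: -35603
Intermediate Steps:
S(J, E) = -4 - 89*E (S(J, E) = -4 + (-90*E + E) = -4 - 89*E)
S(56, -70) - 1*41829 = (-4 - 89*(-70)) - 1*41829 = (-4 + 6230) - 41829 = 6226 - 41829 = -35603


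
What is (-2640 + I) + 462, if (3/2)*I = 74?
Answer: -6386/3 ≈ -2128.7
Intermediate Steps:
I = 148/3 (I = (2/3)*74 = 148/3 ≈ 49.333)
(-2640 + I) + 462 = (-2640 + 148/3) + 462 = -7772/3 + 462 = -6386/3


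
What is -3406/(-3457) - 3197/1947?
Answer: -4420547/6730779 ≈ -0.65677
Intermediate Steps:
-3406/(-3457) - 3197/1947 = -3406*(-1/3457) - 3197*1/1947 = 3406/3457 - 3197/1947 = -4420547/6730779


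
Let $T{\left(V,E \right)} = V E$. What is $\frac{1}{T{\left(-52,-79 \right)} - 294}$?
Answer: $\frac{1}{3814} \approx 0.00026219$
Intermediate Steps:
$T{\left(V,E \right)} = E V$
$\frac{1}{T{\left(-52,-79 \right)} - 294} = \frac{1}{\left(-79\right) \left(-52\right) - 294} = \frac{1}{4108 - 294} = \frac{1}{3814}$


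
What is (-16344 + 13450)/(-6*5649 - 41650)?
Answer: 1447/37772 ≈ 0.038309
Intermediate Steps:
(-16344 + 13450)/(-6*5649 - 41650) = -2894/(-33894 - 41650) = -2894/(-75544) = -2894*(-1/75544) = 1447/37772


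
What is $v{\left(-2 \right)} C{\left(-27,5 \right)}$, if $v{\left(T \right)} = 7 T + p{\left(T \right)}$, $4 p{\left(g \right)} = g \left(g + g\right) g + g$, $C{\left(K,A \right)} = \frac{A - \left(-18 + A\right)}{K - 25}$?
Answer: $\frac{333}{52} \approx 6.4038$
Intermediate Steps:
$C{\left(K,A \right)} = \frac{18}{-25 + K}$
$p{\left(g \right)} = \frac{g^{3}}{2} + \frac{g}{4}$ ($p{\left(g \right)} = \frac{g \left(g + g\right) g + g}{4} = \frac{g 2 g g + g}{4} = \frac{2 g^{2} g + g}{4} = \frac{2 g^{3} + g}{4} = \frac{g + 2 g^{3}}{4} = \frac{g^{3}}{2} + \frac{g}{4}$)
$v{\left(T \right)} = \frac{T^{3}}{2} + \frac{29 T}{4}$ ($v{\left(T \right)} = 7 T + \left(\frac{T^{3}}{2} + \frac{T}{4}\right) = \frac{T^{3}}{2} + \frac{29 T}{4}$)
$v{\left(-2 \right)} C{\left(-27,5 \right)} = \frac{1}{4} \left(-2\right) \left(29 + 2 \left(-2\right)^{2}\right) \frac{18}{-25 - 27} = \frac{1}{4} \left(-2\right) \left(29 + 2 \cdot 4\right) \frac{18}{-52} = \frac{1}{4} \left(-2\right) \left(29 + 8\right) 18 \left(- \frac{1}{52}\right) = \frac{1}{4} \left(-2\right) 37 \left(- \frac{9}{26}\right) = \left(- \frac{37}{2}\right) \left(- \frac{9}{26}\right) = \frac{333}{52}$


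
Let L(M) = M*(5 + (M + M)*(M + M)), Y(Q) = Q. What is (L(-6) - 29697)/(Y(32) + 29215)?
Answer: -10197/9749 ≈ -1.0460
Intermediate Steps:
L(M) = M*(5 + 4*M**2) (L(M) = M*(5 + (2*M)*(2*M)) = M*(5 + 4*M**2))
(L(-6) - 29697)/(Y(32) + 29215) = (-6*(5 + 4*(-6)**2) - 29697)/(32 + 29215) = (-6*(5 + 4*36) - 29697)/29247 = (-6*(5 + 144) - 29697)*(1/29247) = (-6*149 - 29697)*(1/29247) = (-894 - 29697)*(1/29247) = -30591*1/29247 = -10197/9749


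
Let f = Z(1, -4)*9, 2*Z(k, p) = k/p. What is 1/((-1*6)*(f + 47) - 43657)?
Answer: -4/175729 ≈ -2.2762e-5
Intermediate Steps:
Z(k, p) = k/(2*p) (Z(k, p) = (k/p)/2 = k/(2*p))
f = -9/8 (f = ((½)*1/(-4))*9 = ((½)*1*(-¼))*9 = -⅛*9 = -9/8 ≈ -1.1250)
1/((-1*6)*(f + 47) - 43657) = 1/((-1*6)*(-9/8 + 47) - 43657) = 1/(-6*367/8 - 43657) = 1/(-1101/4 - 43657) = 1/(-175729/4) = -4/175729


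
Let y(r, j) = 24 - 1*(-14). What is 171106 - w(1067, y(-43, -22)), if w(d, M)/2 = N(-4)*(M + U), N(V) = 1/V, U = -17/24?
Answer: 8213983/48 ≈ 1.7112e+5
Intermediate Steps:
y(r, j) = 38 (y(r, j) = 24 + 14 = 38)
U = -17/24 (U = -17*1/24 = -17/24 ≈ -0.70833)
w(d, M) = 17/48 - M/2 (w(d, M) = 2*((M - 17/24)/(-4)) = 2*(-(-17/24 + M)/4) = 2*(17/96 - M/4) = 17/48 - M/2)
171106 - w(1067, y(-43, -22)) = 171106 - (17/48 - ½*38) = 171106 - (17/48 - 19) = 171106 - 1*(-895/48) = 171106 + 895/48 = 8213983/48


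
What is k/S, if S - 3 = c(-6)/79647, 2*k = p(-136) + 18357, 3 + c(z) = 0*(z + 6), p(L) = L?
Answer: 69107047/22756 ≈ 3036.9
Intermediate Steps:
c(z) = -3 (c(z) = -3 + 0*(z + 6) = -3 + 0*(6 + z) = -3 + 0 = -3)
k = 18221/2 (k = (-136 + 18357)/2 = (½)*18221 = 18221/2 ≈ 9110.5)
S = 79646/26549 (S = 3 - 3/79647 = 3 - 3*1/79647 = 3 - 1/26549 = 79646/26549 ≈ 3.0000)
k/S = 18221/(2*(79646/26549)) = (18221/2)*(26549/79646) = 69107047/22756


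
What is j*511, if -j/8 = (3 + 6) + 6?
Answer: -61320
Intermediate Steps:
j = -120 (j = -8*((3 + 6) + 6) = -8*(9 + 6) = -8*15 = -120)
j*511 = -120*511 = -61320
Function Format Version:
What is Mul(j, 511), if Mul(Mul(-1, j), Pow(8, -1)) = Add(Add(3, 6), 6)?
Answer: -61320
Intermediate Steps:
j = -120 (j = Mul(-8, Add(Add(3, 6), 6)) = Mul(-8, Add(9, 6)) = Mul(-8, 15) = -120)
Mul(j, 511) = Mul(-120, 511) = -61320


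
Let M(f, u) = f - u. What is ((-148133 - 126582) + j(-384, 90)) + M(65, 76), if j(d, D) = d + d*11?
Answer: -279334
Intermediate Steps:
j(d, D) = 12*d (j(d, D) = d + 11*d = 12*d)
((-148133 - 126582) + j(-384, 90)) + M(65, 76) = ((-148133 - 126582) + 12*(-384)) + (65 - 1*76) = (-274715 - 4608) + (65 - 76) = -279323 - 11 = -279334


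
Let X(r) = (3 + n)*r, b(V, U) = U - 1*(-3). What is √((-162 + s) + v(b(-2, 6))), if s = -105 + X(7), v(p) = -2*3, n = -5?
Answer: I*√287 ≈ 16.941*I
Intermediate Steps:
b(V, U) = 3 + U (b(V, U) = U + 3 = 3 + U)
X(r) = -2*r (X(r) = (3 - 5)*r = -2*r)
v(p) = -6
s = -119 (s = -105 - 2*7 = -105 - 14 = -119)
√((-162 + s) + v(b(-2, 6))) = √((-162 - 119) - 6) = √(-281 - 6) = √(-287) = I*√287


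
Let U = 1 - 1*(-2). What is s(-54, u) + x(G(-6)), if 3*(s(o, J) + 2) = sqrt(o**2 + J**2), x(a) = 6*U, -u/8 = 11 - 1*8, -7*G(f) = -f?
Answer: 16 + 2*sqrt(97) ≈ 35.698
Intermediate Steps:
U = 3 (U = 1 + 2 = 3)
G(f) = f/7 (G(f) = -(-1)*f/7 = f/7)
u = -24 (u = -8*(11 - 1*8) = -8*(11 - 8) = -8*3 = -24)
x(a) = 18 (x(a) = 6*3 = 18)
s(o, J) = -2 + sqrt(J**2 + o**2)/3 (s(o, J) = -2 + sqrt(o**2 + J**2)/3 = -2 + sqrt(J**2 + o**2)/3)
s(-54, u) + x(G(-6)) = (-2 + sqrt((-24)**2 + (-54)**2)/3) + 18 = (-2 + sqrt(576 + 2916)/3) + 18 = (-2 + sqrt(3492)/3) + 18 = (-2 + (6*sqrt(97))/3) + 18 = (-2 + 2*sqrt(97)) + 18 = 16 + 2*sqrt(97)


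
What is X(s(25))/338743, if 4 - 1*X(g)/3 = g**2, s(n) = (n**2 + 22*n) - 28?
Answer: -3946815/338743 ≈ -11.651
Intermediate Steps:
s(n) = -28 + n**2 + 22*n
X(g) = 12 - 3*g**2
X(s(25))/338743 = (12 - 3*(-28 + 25**2 + 22*25)**2)/338743 = (12 - 3*(-28 + 625 + 550)**2)*(1/338743) = (12 - 3*1147**2)*(1/338743) = (12 - 3*1315609)*(1/338743) = (12 - 3946827)*(1/338743) = -3946815*1/338743 = -3946815/338743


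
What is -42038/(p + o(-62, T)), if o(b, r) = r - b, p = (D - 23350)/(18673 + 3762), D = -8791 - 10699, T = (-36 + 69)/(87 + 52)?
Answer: -3745543762/5375155 ≈ -696.83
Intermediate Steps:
T = 33/139 ≈ 0.23741
D = -19490
p = -1224/641 (p = (-19490 - 23350)/(18673 + 3762) = -42840/22435 = -42840*1/22435 = -1224/641 ≈ -1.9095)
-42038/(p + o(-62, T)) = -42038/(-1224/641 + (33/139 - 1*(-62))) = -42038/(-1224/641 + (33/139 + 62)) = -42038/(-1224/641 + 8651/139) = -42038/5375155/89099 = -42038*89099/5375155 = -3745543762/5375155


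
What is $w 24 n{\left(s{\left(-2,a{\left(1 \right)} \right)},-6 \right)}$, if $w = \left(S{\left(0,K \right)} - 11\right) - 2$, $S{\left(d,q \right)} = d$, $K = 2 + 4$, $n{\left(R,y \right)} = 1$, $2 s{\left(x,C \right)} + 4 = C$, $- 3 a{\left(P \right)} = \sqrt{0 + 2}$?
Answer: $-312$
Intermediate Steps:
$a{\left(P \right)} = - \frac{\sqrt{2}}{3}$ ($a{\left(P \right)} = - \frac{\sqrt{0 + 2}}{3} = - \frac{\sqrt{2}}{3}$)
$s{\left(x,C \right)} = -2 + \frac{C}{2}$
$K = 6$
$w = -13$ ($w = \left(0 - 11\right) - 2 = -11 - 2 = -13$)
$w 24 n{\left(s{\left(-2,a{\left(1 \right)} \right)},-6 \right)} = \left(-13\right) 24 \cdot 1 = \left(-312\right) 1 = -312$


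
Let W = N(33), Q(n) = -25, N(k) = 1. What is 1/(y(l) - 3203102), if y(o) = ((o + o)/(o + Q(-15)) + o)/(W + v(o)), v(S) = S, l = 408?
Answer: -156647/501756161914 ≈ -3.1220e-7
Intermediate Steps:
W = 1
y(o) = (o + 2*o/(-25 + o))/(1 + o) (y(o) = ((o + o)/(o - 25) + o)/(1 + o) = ((2*o)/(-25 + o) + o)/(1 + o) = (2*o/(-25 + o) + o)/(1 + o) = (o + 2*o/(-25 + o))/(1 + o))
1/(y(l) - 3203102) = 1/(408*(-23 + 408)/(-25 + 408**2 - 24*408) - 3203102) = 1/(408*385/(-25 + 166464 - 9792) - 3203102) = 1/(408*385/156647 - 3203102) = 1/(408*(1/156647)*385 - 3203102) = 1/(157080/156647 - 3203102) = 1/(-501756161914/156647) = -156647/501756161914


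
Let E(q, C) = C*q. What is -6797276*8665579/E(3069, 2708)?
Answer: -14725583040701/2077713 ≈ -7.0874e+6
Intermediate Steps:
-6797276*8665579/E(3069, 2708) = -6797276/((2708*3069)/8665579) = -6797276/(8310852*(1/8665579)) = -6797276/8310852/8665579 = -6797276*8665579/8310852 = -14725583040701/2077713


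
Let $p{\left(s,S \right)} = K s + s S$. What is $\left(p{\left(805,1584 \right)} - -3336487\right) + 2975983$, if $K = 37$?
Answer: $7617375$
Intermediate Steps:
$p{\left(s,S \right)} = 37 s + S s$ ($p{\left(s,S \right)} = 37 s + s S = 37 s + S s$)
$\left(p{\left(805,1584 \right)} - -3336487\right) + 2975983 = \left(805 \left(37 + 1584\right) - -3336487\right) + 2975983 = \left(805 \cdot 1621 + 3336487\right) + 2975983 = \left(1304905 + 3336487\right) + 2975983 = 4641392 + 2975983 = 7617375$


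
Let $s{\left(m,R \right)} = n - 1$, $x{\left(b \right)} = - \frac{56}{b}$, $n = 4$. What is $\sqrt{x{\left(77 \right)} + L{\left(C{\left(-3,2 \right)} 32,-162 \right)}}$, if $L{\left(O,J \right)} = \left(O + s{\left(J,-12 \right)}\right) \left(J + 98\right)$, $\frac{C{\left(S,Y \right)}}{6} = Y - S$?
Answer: $\frac{2 i \sqrt{1864390}}{11} \approx 248.26 i$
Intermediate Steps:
$C{\left(S,Y \right)} = - 6 S + 6 Y$ ($C{\left(S,Y \right)} = 6 \left(Y - S\right) = - 6 S + 6 Y$)
$s{\left(m,R \right)} = 3$ ($s{\left(m,R \right)} = 4 - 1 = 3$)
$L{\left(O,J \right)} = \left(3 + O\right) \left(98 + J\right)$ ($L{\left(O,J \right)} = \left(O + 3\right) \left(J + 98\right) = \left(3 + O\right) \left(98 + J\right)$)
$\sqrt{x{\left(77 \right)} + L{\left(C{\left(-3,2 \right)} 32,-162 \right)}} = \sqrt{- \frac{56}{77} + \left(294 + 3 \left(-162\right) + 98 \left(\left(-6\right) \left(-3\right) + 6 \cdot 2\right) 32 - 162 \left(\left(-6\right) \left(-3\right) + 6 \cdot 2\right) 32\right)} = \sqrt{\left(-56\right) \frac{1}{77} + \left(294 - 486 + 98 \left(18 + 12\right) 32 - 162 \left(18 + 12\right) 32\right)} = \sqrt{- \frac{8}{11} + \left(294 - 486 + 98 \cdot 30 \cdot 32 - 162 \cdot 30 \cdot 32\right)} = \sqrt{- \frac{8}{11} + \left(294 - 486 + 98 \cdot 960 - 155520\right)} = \sqrt{- \frac{8}{11} + \left(294 - 486 + 94080 - 155520\right)} = \sqrt{- \frac{8}{11} - 61632} = \sqrt{- \frac{677960}{11}} = \frac{2 i \sqrt{1864390}}{11}$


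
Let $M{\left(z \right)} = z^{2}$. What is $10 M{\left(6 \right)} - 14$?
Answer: $346$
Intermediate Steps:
$10 M{\left(6 \right)} - 14 = 10 \cdot 6^{2} - 14 = 10 \cdot 36 - 14 = 360 - 14 = 346$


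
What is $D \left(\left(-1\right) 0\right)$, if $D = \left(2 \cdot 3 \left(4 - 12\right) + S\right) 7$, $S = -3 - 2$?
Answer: $0$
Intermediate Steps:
$S = -5$ ($S = -3 - 2 = -5$)
$D = -371$ ($D = \left(2 \cdot 3 \left(4 - 12\right) - 5\right) 7 = \left(6 \left(4 - 12\right) - 5\right) 7 = \left(6 \left(-8\right) - 5\right) 7 = \left(-48 - 5\right) 7 = \left(-53\right) 7 = -371$)
$D \left(\left(-1\right) 0\right) = - 371 \left(\left(-1\right) 0\right) = \left(-371\right) 0 = 0$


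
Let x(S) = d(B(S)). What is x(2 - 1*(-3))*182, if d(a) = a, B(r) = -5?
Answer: -910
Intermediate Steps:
x(S) = -5
x(2 - 1*(-3))*182 = -5*182 = -910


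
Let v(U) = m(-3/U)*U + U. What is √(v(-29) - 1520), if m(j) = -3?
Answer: I*√1462 ≈ 38.236*I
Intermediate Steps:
v(U) = -2*U (v(U) = -3*U + U = -2*U)
√(v(-29) - 1520) = √(-2*(-29) - 1520) = √(58 - 1520) = √(-1462) = I*√1462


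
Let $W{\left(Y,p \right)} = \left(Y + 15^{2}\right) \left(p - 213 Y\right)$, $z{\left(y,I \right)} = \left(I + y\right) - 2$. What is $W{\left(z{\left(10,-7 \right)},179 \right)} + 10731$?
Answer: $3047$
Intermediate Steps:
$z{\left(y,I \right)} = -2 + I + y$
$W{\left(Y,p \right)} = \left(225 + Y\right) \left(p - 213 Y\right)$ ($W{\left(Y,p \right)} = \left(Y + 225\right) \left(p - 213 Y\right) = \left(225 + Y\right) \left(p - 213 Y\right)$)
$W{\left(z{\left(10,-7 \right)},179 \right)} + 10731 = \left(- 47925 \left(-2 - 7 + 10\right) - 213 \left(-2 - 7 + 10\right)^{2} + 225 \cdot 179 + \left(-2 - 7 + 10\right) 179\right) + 10731 = \left(\left(-47925\right) 1 - 213 \cdot 1^{2} + 40275 + 1 \cdot 179\right) + 10731 = \left(-47925 - 213 + 40275 + 179\right) + 10731 = -7684 + 10731 = 3047$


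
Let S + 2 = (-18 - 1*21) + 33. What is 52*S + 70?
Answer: -346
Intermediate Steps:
S = -8 (S = -2 + ((-18 - 1*21) + 33) = -2 + ((-18 - 21) + 33) = -2 + (-39 + 33) = -2 - 6 = -8)
52*S + 70 = 52*(-8) + 70 = -416 + 70 = -346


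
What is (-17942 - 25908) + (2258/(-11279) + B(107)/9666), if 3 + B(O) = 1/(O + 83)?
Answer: -908327728166071/20714334660 ≈ -43850.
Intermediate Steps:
B(O) = -3 + 1/(83 + O) (B(O) = -3 + 1/(O + 83) = -3 + 1/(83 + O))
(-17942 - 25908) + (2258/(-11279) + B(107)/9666) = (-17942 - 25908) + (2258/(-11279) + ((-248 - 3*107)/(83 + 107))/9666) = -43850 + (2258*(-1/11279) + ((-248 - 321)/190)*(1/9666)) = -43850 + (-2258/11279 + ((1/190)*(-569))*(1/9666)) = -43850 + (-2258/11279 - 569/190*1/9666) = -43850 + (-2258/11279 - 569/1836540) = -43850 - 4153325071/20714334660 = -908327728166071/20714334660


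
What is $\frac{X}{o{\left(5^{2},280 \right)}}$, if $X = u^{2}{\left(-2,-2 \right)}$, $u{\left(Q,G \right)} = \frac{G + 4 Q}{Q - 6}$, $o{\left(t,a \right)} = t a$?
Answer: $\frac{1}{4480} \approx 0.00022321$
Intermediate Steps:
$o{\left(t,a \right)} = a t$
$u{\left(Q,G \right)} = \frac{G + 4 Q}{-6 + Q}$
$X = \frac{25}{16}$ ($X = \left(\frac{-2 + 4 \left(-2\right)}{-6 - 2}\right)^{2} = \left(\frac{-2 - 8}{-8}\right)^{2} = \left(\left(- \frac{1}{8}\right) \left(-10\right)\right)^{2} = \left(\frac{5}{4}\right)^{2} = \frac{25}{16} \approx 1.5625$)
$\frac{X}{o{\left(5^{2},280 \right)}} = \frac{25}{16 \cdot 280 \cdot 5^{2}} = \frac{25}{16 \cdot 280 \cdot 25} = \frac{25}{16 \cdot 7000} = \frac{25}{16} \cdot \frac{1}{7000} = \frac{1}{4480}$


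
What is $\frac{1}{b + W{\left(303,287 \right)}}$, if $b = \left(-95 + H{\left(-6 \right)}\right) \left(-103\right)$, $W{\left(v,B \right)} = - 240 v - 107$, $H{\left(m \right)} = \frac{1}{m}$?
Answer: $- \frac{6}{378149} \approx -1.5867 \cdot 10^{-5}$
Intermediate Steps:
$W{\left(v,B \right)} = -107 - 240 v$
$b = \frac{58813}{6}$ ($b = \left(-95 + \frac{1}{-6}\right) \left(-103\right) = \left(-95 - \frac{1}{6}\right) \left(-103\right) = \left(- \frac{571}{6}\right) \left(-103\right) = \frac{58813}{6} \approx 9802.2$)
$\frac{1}{b + W{\left(303,287 \right)}} = \frac{1}{\frac{58813}{6} - 72827} = \frac{1}{- \frac{378149}{6}} = - \frac{6}{378149}$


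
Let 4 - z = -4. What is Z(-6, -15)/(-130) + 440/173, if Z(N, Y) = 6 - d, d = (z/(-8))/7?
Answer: 392961/157430 ≈ 2.4961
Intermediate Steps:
z = 8 (z = 4 - 1*(-4) = 4 + 4 = 8)
d = -⅐ (d = (8/(-8))/7 = (8*(-⅛))*(⅐) = -1*⅐ = -⅐ ≈ -0.14286)
Z(N, Y) = 43/7 (Z(N, Y) = 6 - 1*(-⅐) = 6 + ⅐ = 43/7)
Z(-6, -15)/(-130) + 440/173 = (43/7)/(-130) + 440/173 = (43/7)*(-1/130) + 440*(1/173) = -43/910 + 440/173 = 392961/157430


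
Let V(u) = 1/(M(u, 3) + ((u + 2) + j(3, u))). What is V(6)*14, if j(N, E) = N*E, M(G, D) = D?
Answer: 14/29 ≈ 0.48276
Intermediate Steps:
j(N, E) = E*N
V(u) = 1/(5 + 4*u) (V(u) = 1/(3 + ((u + 2) + u*3)) = 1/(3 + ((2 + u) + 3*u)) = 1/(3 + (2 + 4*u)) = 1/(5 + 4*u))
V(6)*14 = 14/(5 + 4*6) = 14/(5 + 24) = 14/29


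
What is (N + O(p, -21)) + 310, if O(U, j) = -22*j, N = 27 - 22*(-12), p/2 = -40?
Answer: 1063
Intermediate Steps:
p = -80 (p = 2*(-40) = -80)
N = 291 (N = 27 + 264 = 291)
(N + O(p, -21)) + 310 = (291 - 22*(-21)) + 310 = (291 + 462) + 310 = 753 + 310 = 1063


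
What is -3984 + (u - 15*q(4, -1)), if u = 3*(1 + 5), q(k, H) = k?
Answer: -4026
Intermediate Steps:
u = 18 (u = 3*6 = 18)
-3984 + (u - 15*q(4, -1)) = -3984 + (18 - 15*4) = -3984 + (18 - 60) = -3984 - 42 = -4026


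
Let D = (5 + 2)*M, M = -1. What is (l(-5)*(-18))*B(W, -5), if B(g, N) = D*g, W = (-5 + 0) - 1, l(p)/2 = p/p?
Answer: -1512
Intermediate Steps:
l(p) = 2 (l(p) = 2*(p/p) = 2*1 = 2)
D = -7 (D = (5 + 2)*(-1) = 7*(-1) = -7)
W = -6 (W = -5 - 1 = -6)
B(g, N) = -7*g
(l(-5)*(-18))*B(W, -5) = (2*(-18))*(-7*(-6)) = -36*42 = -1512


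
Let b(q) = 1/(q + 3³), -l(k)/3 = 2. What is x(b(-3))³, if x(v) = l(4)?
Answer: -216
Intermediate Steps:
l(k) = -6 (l(k) = -3*2 = -6)
b(q) = 1/(27 + q) (b(q) = 1/(q + 27) = 1/(27 + q))
x(v) = -6
x(b(-3))³ = (-6)³ = -216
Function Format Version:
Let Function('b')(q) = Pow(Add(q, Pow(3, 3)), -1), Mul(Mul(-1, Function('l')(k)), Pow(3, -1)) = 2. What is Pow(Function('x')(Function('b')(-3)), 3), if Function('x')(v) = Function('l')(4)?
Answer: -216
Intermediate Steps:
Function('l')(k) = -6 (Function('l')(k) = Mul(-3, 2) = -6)
Function('b')(q) = Pow(Add(27, q), -1) (Function('b')(q) = Pow(Add(q, 27), -1) = Pow(Add(27, q), -1))
Function('x')(v) = -6
Pow(Function('x')(Function('b')(-3)), 3) = Pow(-6, 3) = -216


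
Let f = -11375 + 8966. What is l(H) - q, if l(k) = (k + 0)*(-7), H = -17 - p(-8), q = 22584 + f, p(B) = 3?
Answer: -20035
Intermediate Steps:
f = -2409
q = 20175 (q = 22584 - 2409 = 20175)
H = -20 (H = -17 - 1*3 = -17 - 3 = -20)
l(k) = -7*k (l(k) = k*(-7) = -7*k)
l(H) - q = -7*(-20) - 1*20175 = 140 - 20175 = -20035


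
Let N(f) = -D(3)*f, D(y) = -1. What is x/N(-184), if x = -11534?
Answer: 5767/92 ≈ 62.685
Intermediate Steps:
N(f) = f (N(f) = -(-1)*f = f)
x/N(-184) = -11534/(-184) = -11534*(-1/184) = 5767/92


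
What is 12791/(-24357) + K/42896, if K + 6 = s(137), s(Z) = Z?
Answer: -545491969/1044817872 ≈ -0.52209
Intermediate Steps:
K = 131 (K = -6 + 137 = 131)
12791/(-24357) + K/42896 = 12791/(-24357) + 131/42896 = 12791*(-1/24357) + 131*(1/42896) = -12791/24357 + 131/42896 = -545491969/1044817872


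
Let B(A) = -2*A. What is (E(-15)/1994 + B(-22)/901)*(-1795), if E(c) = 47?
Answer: -233498985/1796594 ≈ -129.97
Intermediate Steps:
(E(-15)/1994 + B(-22)/901)*(-1795) = (47/1994 - 2*(-22)/901)*(-1795) = (47*(1/1994) + 44*(1/901))*(-1795) = (47/1994 + 44/901)*(-1795) = (130083/1796594)*(-1795) = -233498985/1796594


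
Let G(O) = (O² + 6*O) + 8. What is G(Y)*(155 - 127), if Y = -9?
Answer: 980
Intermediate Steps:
G(O) = 8 + O² + 6*O
G(Y)*(155 - 127) = (8 + (-9)² + 6*(-9))*(155 - 127) = (8 + 81 - 54)*28 = 35*28 = 980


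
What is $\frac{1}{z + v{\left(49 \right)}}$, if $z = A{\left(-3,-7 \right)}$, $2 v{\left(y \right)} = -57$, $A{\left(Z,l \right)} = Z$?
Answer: $- \frac{2}{63} \approx -0.031746$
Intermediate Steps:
$v{\left(y \right)} = - \frac{57}{2}$ ($v{\left(y \right)} = \frac{1}{2} \left(-57\right) = - \frac{57}{2}$)
$z = -3$
$\frac{1}{z + v{\left(49 \right)}} = \frac{1}{-3 - \frac{57}{2}} = \frac{1}{- \frac{63}{2}} = - \frac{2}{63}$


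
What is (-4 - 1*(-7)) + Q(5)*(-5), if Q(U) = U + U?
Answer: -47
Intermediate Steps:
Q(U) = 2*U
(-4 - 1*(-7)) + Q(5)*(-5) = (-4 - 1*(-7)) + (2*5)*(-5) = (-4 + 7) + 10*(-5) = 3 - 50 = -47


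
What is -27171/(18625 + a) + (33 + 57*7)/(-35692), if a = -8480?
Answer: -243542493/90523835 ≈ -2.6904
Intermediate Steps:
-27171/(18625 + a) + (33 + 57*7)/(-35692) = -27171/(18625 - 8480) + (33 + 57*7)/(-35692) = -27171/10145 + (33 + 399)*(-1/35692) = -27171*1/10145 + 432*(-1/35692) = -27171/10145 - 108/8923 = -243542493/90523835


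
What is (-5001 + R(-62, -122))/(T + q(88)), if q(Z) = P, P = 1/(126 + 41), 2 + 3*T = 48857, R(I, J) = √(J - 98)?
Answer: -278389/906532 + 167*I*√55/1359798 ≈ -0.30709 + 0.0009108*I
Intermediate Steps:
R(I, J) = √(-98 + J)
T = 16285 (T = -⅔ + (⅓)*48857 = -⅔ + 48857/3 = 16285)
P = 1/167 ≈ 0.0059880
q(Z) = 1/167
(-5001 + R(-62, -122))/(T + q(88)) = (-5001 + √(-98 - 122))/(16285 + 1/167) = (-5001 + √(-220))/(2719596/167) = (-5001 + 2*I*√55)*(167/2719596) = -278389/906532 + 167*I*√55/1359798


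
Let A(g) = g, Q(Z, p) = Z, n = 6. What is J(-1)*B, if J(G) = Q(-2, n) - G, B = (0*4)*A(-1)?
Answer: 0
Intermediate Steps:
B = 0 (B = (0*4)*(-1) = 0*(-1) = 0)
J(G) = -2 - G
J(-1)*B = (-2 - 1*(-1))*0 = (-2 + 1)*0 = -1*0 = 0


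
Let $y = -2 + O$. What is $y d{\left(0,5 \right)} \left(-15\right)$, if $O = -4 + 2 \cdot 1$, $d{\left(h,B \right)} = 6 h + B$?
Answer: $300$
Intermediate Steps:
$d{\left(h,B \right)} = B + 6 h$
$O = -2$ ($O = -4 + 2 = -2$)
$y = -4$ ($y = -2 - 2 = -4$)
$y d{\left(0,5 \right)} \left(-15\right) = - 4 \left(5 + 6 \cdot 0\right) \left(-15\right) = - 4 \left(5 + 0\right) \left(-15\right) = \left(-4\right) 5 \left(-15\right) = \left(-20\right) \left(-15\right) = 300$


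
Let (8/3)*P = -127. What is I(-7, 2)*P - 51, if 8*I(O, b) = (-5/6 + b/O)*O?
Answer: -12497/128 ≈ -97.633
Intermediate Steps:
P = -381/8 (P = (3/8)*(-127) = -381/8 ≈ -47.625)
I(O, b) = O*(-⅚ + b/O)/8 (I(O, b) = ((-5/6 + b/O)*O)/8 = ((-5*⅙ + b/O)*O)/8 = ((-⅚ + b/O)*O)/8 = (O*(-⅚ + b/O))/8 = O*(-⅚ + b/O)/8)
I(-7, 2)*P - 51 = (-5/48*(-7) + (⅛)*2)*(-381/8) - 51 = (35/48 + ¼)*(-381/8) - 51 = (47/48)*(-381/8) - 51 = -5969/128 - 51 = -12497/128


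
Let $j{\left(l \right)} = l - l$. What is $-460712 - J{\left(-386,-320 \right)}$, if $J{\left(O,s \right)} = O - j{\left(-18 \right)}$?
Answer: $-460326$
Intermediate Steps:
$j{\left(l \right)} = 0$
$J{\left(O,s \right)} = O$ ($J{\left(O,s \right)} = O - 0 = O + 0 = O$)
$-460712 - J{\left(-386,-320 \right)} = -460712 - -386 = -460712 + 386 = -460326$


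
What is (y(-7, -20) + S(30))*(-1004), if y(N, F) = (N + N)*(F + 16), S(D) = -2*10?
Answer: -36144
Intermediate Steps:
S(D) = -20
y(N, F) = 2*N*(16 + F) (y(N, F) = (2*N)*(16 + F) = 2*N*(16 + F))
(y(-7, -20) + S(30))*(-1004) = (2*(-7)*(16 - 20) - 20)*(-1004) = (2*(-7)*(-4) - 20)*(-1004) = (56 - 20)*(-1004) = 36*(-1004) = -36144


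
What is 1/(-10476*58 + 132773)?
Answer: -1/474835 ≈ -2.1060e-6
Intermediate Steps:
1/(-10476*58 + 132773) = 1/(-607608 + 132773) = 1/(-474835) = -1/474835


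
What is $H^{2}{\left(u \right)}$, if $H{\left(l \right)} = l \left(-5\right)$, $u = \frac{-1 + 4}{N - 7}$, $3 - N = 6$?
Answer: $\frac{9}{4} \approx 2.25$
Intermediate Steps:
$N = -3$ ($N = 3 - 6 = -3$)
$u = - \frac{3}{10}$ ($u = \frac{-1 + 4}{-3 - 7} = \frac{3}{-10} = 3 \left(- \frac{1}{10}\right) = - \frac{3}{10} \approx -0.3$)
$H{\left(l \right)} = - 5 l$
$H^{2}{\left(u \right)} = \left(\left(-5\right) \left(- \frac{3}{10}\right)\right)^{2} = \left(\frac{3}{2}\right)^{2} = \frac{9}{4}$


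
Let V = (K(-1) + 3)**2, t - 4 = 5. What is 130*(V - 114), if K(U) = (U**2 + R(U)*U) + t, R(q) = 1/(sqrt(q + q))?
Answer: 7085 + 1690*I*sqrt(2) ≈ 7085.0 + 2390.0*I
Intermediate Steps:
t = 9 (t = 4 + 5 = 9)
R(q) = sqrt(2)/(2*sqrt(q)) (R(q) = 1/(sqrt(2*q)) = 1/(sqrt(2)*sqrt(q)) = sqrt(2)/(2*sqrt(q)))
K(U) = 9 + U**2 + sqrt(2)*sqrt(U)/2 (K(U) = (U**2 + (sqrt(2)/(2*sqrt(U)))*U) + 9 = (U**2 + sqrt(2)*sqrt(U)/2) + 9 = 9 + U**2 + sqrt(2)*sqrt(U)/2)
V = (13 + I*sqrt(2)/2)**2 (V = ((9 + (-1)**2 + sqrt(2)*sqrt(-1)/2) + 3)**2 = ((9 + 1 + sqrt(2)*I/2) + 3)**2 = ((9 + 1 + I*sqrt(2)/2) + 3)**2 = ((10 + I*sqrt(2)/2) + 3)**2 = (13 + I*sqrt(2)/2)**2 ≈ 168.5 + 18.385*I)
130*(V - 114) = 130*((26 + I*sqrt(2))**2/4 - 114) = 130*(-114 + (26 + I*sqrt(2))**2/4) = -14820 + 65*(26 + I*sqrt(2))**2/2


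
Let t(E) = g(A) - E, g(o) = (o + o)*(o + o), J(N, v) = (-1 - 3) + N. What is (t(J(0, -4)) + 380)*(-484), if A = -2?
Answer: -193600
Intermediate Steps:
J(N, v) = -4 + N
g(o) = 4*o**2 (g(o) = (2*o)*(2*o) = 4*o**2)
t(E) = 16 - E (t(E) = 4*(-2)**2 - E = 4*4 - E = 16 - E)
(t(J(0, -4)) + 380)*(-484) = ((16 - (-4 + 0)) + 380)*(-484) = ((16 - 1*(-4)) + 380)*(-484) = ((16 + 4) + 380)*(-484) = (20 + 380)*(-484) = 400*(-484) = -193600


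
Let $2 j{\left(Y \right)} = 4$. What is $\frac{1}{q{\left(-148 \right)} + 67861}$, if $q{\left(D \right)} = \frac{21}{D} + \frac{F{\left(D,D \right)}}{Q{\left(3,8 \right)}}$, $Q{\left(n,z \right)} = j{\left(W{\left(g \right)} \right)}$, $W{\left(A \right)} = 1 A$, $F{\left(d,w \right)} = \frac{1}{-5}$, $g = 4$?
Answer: $\frac{740}{50216961} \approx 1.4736 \cdot 10^{-5}$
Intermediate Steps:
$F{\left(d,w \right)} = - \frac{1}{5}$
$W{\left(A \right)} = A$
$j{\left(Y \right)} = 2$ ($j{\left(Y \right)} = \frac{1}{2} \cdot 4 = 2$)
$Q{\left(n,z \right)} = 2$
$q{\left(D \right)} = - \frac{1}{10} + \frac{21}{D}$ ($q{\left(D \right)} = \frac{21}{D} - \frac{1}{5 \cdot 2} = \frac{21}{D} - \frac{1}{10} = - \frac{1}{10} + \frac{21}{D}$)
$\frac{1}{q{\left(-148 \right)} + 67861} = \frac{1}{\frac{210 - -148}{10 \left(-148\right)} + 67861} = \frac{1}{\frac{1}{10} \left(- \frac{1}{148}\right) \left(210 + 148\right) + 67861} = \frac{1}{\frac{1}{10} \left(- \frac{1}{148}\right) 358 + 67861} = \frac{1}{- \frac{179}{740} + 67861} = \frac{1}{\frac{50216961}{740}} = \frac{740}{50216961}$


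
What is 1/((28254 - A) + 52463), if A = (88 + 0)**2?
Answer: 1/72973 ≈ 1.3704e-5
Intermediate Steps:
A = 7744 (A = 88**2 = 7744)
1/((28254 - A) + 52463) = 1/((28254 - 1*7744) + 52463) = 1/((28254 - 7744) + 52463) = 1/(20510 + 52463) = 1/72973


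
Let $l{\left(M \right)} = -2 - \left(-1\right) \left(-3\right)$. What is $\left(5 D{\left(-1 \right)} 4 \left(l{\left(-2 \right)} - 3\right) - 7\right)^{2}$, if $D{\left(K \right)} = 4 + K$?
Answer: $237169$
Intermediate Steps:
$l{\left(M \right)} = -5$ ($l{\left(M \right)} = -2 - 3 = -5$)
$\left(5 D{\left(-1 \right)} 4 \left(l{\left(-2 \right)} - 3\right) - 7\right)^{2} = \left(5 \left(4 - 1\right) 4 \left(-5 - 3\right) - 7\right)^{2} = \left(5 \cdot 3 \cdot 4 \left(-8\right) - 7\right)^{2} = \left(15 \cdot 4 \left(-8\right) - 7\right)^{2} = \left(60 \left(-8\right) - 7\right)^{2} = \left(-480 - 7\right)^{2} = \left(-487\right)^{2} = 237169$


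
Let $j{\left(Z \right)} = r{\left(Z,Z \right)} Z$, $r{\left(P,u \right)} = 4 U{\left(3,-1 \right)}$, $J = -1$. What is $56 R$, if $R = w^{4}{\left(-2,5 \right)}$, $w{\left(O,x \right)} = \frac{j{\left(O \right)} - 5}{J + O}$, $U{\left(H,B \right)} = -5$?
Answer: $\frac{84035000}{81} \approx 1.0375 \cdot 10^{6}$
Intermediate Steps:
$r{\left(P,u \right)} = -20$ ($r{\left(P,u \right)} = 4 \left(-5\right) = -20$)
$j{\left(Z \right)} = - 20 Z$
$w{\left(O,x \right)} = \frac{-5 - 20 O}{-1 + O}$ ($w{\left(O,x \right)} = \frac{- 20 O - 5}{-1 + O} = \frac{-5 - 20 O}{-1 + O}$)
$R = \frac{1500625}{81}$ ($R = \left(\frac{5 \left(-1 - -8\right)}{-1 - 2}\right)^{4} = \left(\frac{5 \left(-1 + 8\right)}{-3}\right)^{4} = \left(5 \left(- \frac{1}{3}\right) 7\right)^{4} = \left(- \frac{35}{3}\right)^{4} = \frac{1500625}{81} \approx 18526.0$)
$56 R = 56 \cdot \frac{1500625}{81} = \frac{84035000}{81}$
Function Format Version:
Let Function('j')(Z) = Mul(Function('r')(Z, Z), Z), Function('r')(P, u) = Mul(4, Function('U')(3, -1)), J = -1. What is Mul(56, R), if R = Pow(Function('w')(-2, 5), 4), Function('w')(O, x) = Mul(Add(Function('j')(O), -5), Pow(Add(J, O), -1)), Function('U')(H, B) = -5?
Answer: Rational(84035000, 81) ≈ 1.0375e+6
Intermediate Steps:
Function('r')(P, u) = -20 (Function('r')(P, u) = Mul(4, -5) = -20)
Function('j')(Z) = Mul(-20, Z)
Function('w')(O, x) = Mul(Pow(Add(-1, O), -1), Add(-5, Mul(-20, O))) (Function('w')(O, x) = Mul(Add(Mul(-20, O), -5), Pow(Add(-1, O), -1)) = Mul(Add(-5, Mul(-20, O)), Pow(Add(-1, O), -1)) = Mul(Pow(Add(-1, O), -1), Add(-5, Mul(-20, O))))
R = Rational(1500625, 81) (R = Pow(Mul(5, Pow(Add(-1, -2), -1), Add(-1, Mul(-4, -2))), 4) = Pow(Mul(5, Pow(-3, -1), Add(-1, 8)), 4) = Pow(Mul(5, Rational(-1, 3), 7), 4) = Pow(Rational(-35, 3), 4) = Rational(1500625, 81) ≈ 18526.)
Mul(56, R) = Mul(56, Rational(1500625, 81)) = Rational(84035000, 81)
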